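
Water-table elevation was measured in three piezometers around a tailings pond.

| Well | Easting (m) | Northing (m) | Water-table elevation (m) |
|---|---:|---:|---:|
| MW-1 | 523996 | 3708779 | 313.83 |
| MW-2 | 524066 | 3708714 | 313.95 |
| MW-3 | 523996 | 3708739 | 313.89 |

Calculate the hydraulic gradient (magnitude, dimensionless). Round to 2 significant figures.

0.0015

Taking MW-1 as reference: MW-2−MW-1 = (70, -65, +0.12); MW-3−MW-1 = (0, -40, +0.06).
Determinant of the coordinate differences = 70·(-40) − 0·(-65) = -2800.
∂h/∂x = [(+0.12)·(-40) − (+0.06)·(-65)] / -2800 = +0.0003214
∂h/∂y = [70·(+0.06) − 0·(+0.12)] / -2800 = -0.001500
|∇h| = √(0.0003214² + -0.001500²) = 0.001534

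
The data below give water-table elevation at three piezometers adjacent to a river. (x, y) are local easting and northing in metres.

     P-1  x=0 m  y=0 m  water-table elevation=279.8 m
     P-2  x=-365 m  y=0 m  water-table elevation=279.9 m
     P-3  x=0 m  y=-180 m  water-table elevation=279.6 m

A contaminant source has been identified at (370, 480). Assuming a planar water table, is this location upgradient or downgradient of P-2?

∂h/∂x = (279.9 − 279.8) / (-365 − 0) = -0.0002740
∂h/∂y = (279.6 − 279.8) / (-180 − 0) = +0.001111
Head at (370, 480) = 279.8 + (-0.0002740)·(370) + (+0.001111)·(480) = 280.23 m.
That is higher than the 279.9 m at P-2, so the point is upgradient.

upgradient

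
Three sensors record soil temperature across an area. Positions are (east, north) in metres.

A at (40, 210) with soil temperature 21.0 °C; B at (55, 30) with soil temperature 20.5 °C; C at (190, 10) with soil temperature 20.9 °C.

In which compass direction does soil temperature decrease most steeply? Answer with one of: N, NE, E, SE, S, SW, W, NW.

With T = a·x + b·y + c and A as origin, the differences give:
  15·a + (-180)·b = -0.5
  150·a + (-200)·b = -0.1
Eliminate b (×(-200) and ×(-180), subtract): 24000·a = 82.00 → a = ∂T/∂x = +0.003417
Back-substitute: b = ∂T/∂y = +0.003062.
Steepest decrease is along −∇f = (-0.003417 E, -0.003062 N) → southwest.

SW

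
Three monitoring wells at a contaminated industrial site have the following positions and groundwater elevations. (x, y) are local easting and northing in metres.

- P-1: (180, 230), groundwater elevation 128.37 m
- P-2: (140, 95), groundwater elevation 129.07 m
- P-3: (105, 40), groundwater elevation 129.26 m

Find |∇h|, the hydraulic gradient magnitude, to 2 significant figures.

With h = a·x + b·y + c and P-1 as origin, the differences give:
  (-40)·a + (-135)·b = +0.70
  (-75)·a + (-190)·b = +0.89
Eliminate b (×(-190) and ×(-135), subtract): -2525·a = -12.850 → a = ∂h/∂x = +0.005089
Back-substitute: b = ∂h/∂y = -0.006693.
|∇h| = √(0.005089² + -0.006693²) = 0.008408

0.0084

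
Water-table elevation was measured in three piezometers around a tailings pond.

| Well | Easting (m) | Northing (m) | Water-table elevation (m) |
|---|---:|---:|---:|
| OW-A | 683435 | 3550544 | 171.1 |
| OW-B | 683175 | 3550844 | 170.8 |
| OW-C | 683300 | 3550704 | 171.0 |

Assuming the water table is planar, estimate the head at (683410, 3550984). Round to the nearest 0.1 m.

Taking OW-A as reference: OW-B−OW-A = (-260, 300, -0.3); OW-C−OW-A = (-135, 160, -0.1).
Determinant of the coordinate differences = (-260)·160 − (-135)·300 = -1100.
∂h/∂x = [(-0.3)·160 − (-0.1)·300] / -1100 = +0.01636
∂h/∂y = [(-260)·(-0.1) − (-135)·(-0.3)] / -1100 = +0.01318
h(683410, 3550984) = 171.1 + (+0.01636)·(-25) + (+0.01318)·(440) = 171.1 -0.409 +5.800 = 176.491 m.

176.5 m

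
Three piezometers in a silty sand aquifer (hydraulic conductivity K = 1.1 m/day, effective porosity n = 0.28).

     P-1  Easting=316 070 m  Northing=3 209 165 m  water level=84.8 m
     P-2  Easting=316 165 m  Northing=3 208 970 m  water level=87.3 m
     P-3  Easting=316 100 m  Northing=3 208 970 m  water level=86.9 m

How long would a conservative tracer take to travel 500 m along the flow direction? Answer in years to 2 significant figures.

30 years

With h = a·x + b·y + c and P-1 as origin, the differences give:
  95·a + (-195)·b = +2.5
  30·a + (-195)·b = +2.1
Eliminate b (×(-195) and ×(-195), subtract): -12675·a = -78.00 → a = ∂h/∂x = +0.006154
Back-substitute: b = ∂h/∂y = -0.009822.
|∇h| = √(0.006154² + -0.009822²) = 0.01159
Seepage velocity v = K·i/n = 1.1 × 0.01159 / 0.28 = 0.04553 m/day.
t = 500 / 0.04553 = 1.098e+04 days = 30.1 years.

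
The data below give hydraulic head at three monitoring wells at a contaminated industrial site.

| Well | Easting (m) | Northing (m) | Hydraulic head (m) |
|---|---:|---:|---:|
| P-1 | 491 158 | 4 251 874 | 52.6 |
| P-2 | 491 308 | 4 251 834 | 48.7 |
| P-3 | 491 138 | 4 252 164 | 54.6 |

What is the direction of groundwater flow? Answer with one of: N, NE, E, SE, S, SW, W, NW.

E

With h = a·x + b·y + c and P-1 as origin, the differences give:
  150·a + (-40)·b = -3.9
  (-20)·a + 290·b = +2.0
Eliminate b (×290 and ×(-40), subtract): 42700·a = -1051.00 → a = ∂h/∂x = -0.02461
Back-substitute: b = ∂h/∂y = +0.005199.
Flow = −∇h = (+0.02461 east, -0.005199 north), which points east.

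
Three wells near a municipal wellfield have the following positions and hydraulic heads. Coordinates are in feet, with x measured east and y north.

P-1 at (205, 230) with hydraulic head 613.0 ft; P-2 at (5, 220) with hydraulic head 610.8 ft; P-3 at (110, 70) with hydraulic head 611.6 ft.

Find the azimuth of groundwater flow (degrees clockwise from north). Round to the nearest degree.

258°

With h = a·x + b·y + c and P-1 as origin, the differences give:
  (-200)·a + (-10)·b = -2.2
  (-95)·a + (-160)·b = -1.4
Eliminate b (×(-160) and ×(-10), subtract): 31050·a = 338.00 → a = ∂h/∂x = +0.01089
Back-substitute: b = ∂h/∂y = +0.002287.
Flow direction (−∇h) has components (-0.01089 E, -0.002287 N).
Azimuth = atan2(E, N) = atan2(-0.01089, -0.002287) = 258.1° ≈ 258°.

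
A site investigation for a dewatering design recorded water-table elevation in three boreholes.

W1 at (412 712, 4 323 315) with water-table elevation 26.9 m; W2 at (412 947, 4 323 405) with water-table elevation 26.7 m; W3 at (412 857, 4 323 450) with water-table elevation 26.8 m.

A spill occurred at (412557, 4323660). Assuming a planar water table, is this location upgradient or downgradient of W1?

upgradient

Taking W1 as reference: W2−W1 = (235, 90, -0.2); W3−W1 = (145, 135, -0.1).
Determinant of the coordinate differences = 235·135 − 145·90 = 18675.
∂h/∂x = [(-0.2)·135 − (-0.1)·90] / 18675 = -0.0009639
∂h/∂y = [235·(-0.1) − 145·(-0.2)] / 18675 = +0.0002945
Head at (412557, 4323660) = 26.9 + (-0.0009639)·(-155) + (+0.0002945)·(345) = 27.15 m.
That is higher than the 26.9 m at W1, so the point is upgradient.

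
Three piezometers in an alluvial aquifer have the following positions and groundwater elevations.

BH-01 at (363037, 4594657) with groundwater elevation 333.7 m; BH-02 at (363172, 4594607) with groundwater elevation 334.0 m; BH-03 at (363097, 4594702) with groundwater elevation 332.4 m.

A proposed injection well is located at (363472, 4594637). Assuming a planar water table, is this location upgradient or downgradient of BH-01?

With h = a·x + b·y + c and BH-01 as origin, the differences give:
  135·a + (-50)·b = +0.3
  60·a + 45·b = -1.3
Eliminate b (×45 and ×(-50), subtract): 9075·a = -51.50 → a = ∂h/∂x = -0.005675
Back-substitute: b = ∂h/∂y = -0.02132.
Head at (363472, 4594637) = 333.7 + (-0.005675)·(435) + (-0.02132)·(-20) = 331.66 m.
That is lower than the 333.7 m at BH-01, so the point is downgradient.

downgradient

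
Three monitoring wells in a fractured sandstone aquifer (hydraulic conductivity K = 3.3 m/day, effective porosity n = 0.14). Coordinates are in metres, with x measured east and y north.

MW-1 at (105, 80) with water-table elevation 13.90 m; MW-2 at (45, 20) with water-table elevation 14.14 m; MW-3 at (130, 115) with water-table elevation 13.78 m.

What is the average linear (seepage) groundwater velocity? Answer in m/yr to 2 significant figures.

Taking MW-1 as reference: MW-2−MW-1 = (-60, -60, +0.24); MW-3−MW-1 = (25, 35, -0.12).
Determinant of the coordinate differences = (-60)·35 − 25·(-60) = -600.
∂h/∂x = [(+0.24)·35 − (-0.12)·(-60)] / -600 = -0.002000
∂h/∂y = [(-60)·(-0.12) − 25·(+0.24)] / -600 = -0.002000
|∇h| = √(-0.002000² + -0.002000²) = 0.002828
Seepage velocity v = K·i/n = 3.3 × 0.002828 / 0.14 = 0.06666 m/day = 24.35 m/yr.

24 m/yr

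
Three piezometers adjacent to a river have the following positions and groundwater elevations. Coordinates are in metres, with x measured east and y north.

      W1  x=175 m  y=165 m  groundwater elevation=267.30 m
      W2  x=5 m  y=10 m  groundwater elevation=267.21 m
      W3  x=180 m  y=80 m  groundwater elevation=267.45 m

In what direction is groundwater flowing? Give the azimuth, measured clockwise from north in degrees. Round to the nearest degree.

Taking W1 as reference: W2−W1 = (-170, -155, -0.09); W3−W1 = (5, -85, +0.15).
Determinant of the coordinate differences = (-170)·(-85) − 5·(-155) = 15225.
∂h/∂x = [(-0.09)·(-85) − (+0.15)·(-155)] / 15225 = +0.002030
∂h/∂y = [(-170)·(+0.15) − 5·(-0.09)] / 15225 = -0.001645
Flow direction (−∇h) has components (-0.002030 E, +0.001645 N).
Azimuth = atan2(E, N) = atan2(-0.002030, +0.001645) = 309.0° ≈ 309°.

309°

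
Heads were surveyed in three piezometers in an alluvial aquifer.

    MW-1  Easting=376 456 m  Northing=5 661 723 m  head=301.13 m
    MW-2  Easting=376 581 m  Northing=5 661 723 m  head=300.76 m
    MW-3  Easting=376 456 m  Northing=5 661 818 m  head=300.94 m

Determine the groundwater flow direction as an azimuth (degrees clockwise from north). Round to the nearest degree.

∂h/∂x = (300.76 − 301.13) / (376581 − 376456) = -0.002960
∂h/∂y = (300.94 − 301.13) / (5661818 − 5661723) = -0.002000
Flow direction (−∇h) has components (+0.002960 E, +0.002000 N).
Azimuth = atan2(E, N) = atan2(+0.002960, +0.002000) = 56.0° ≈ 056°.

056°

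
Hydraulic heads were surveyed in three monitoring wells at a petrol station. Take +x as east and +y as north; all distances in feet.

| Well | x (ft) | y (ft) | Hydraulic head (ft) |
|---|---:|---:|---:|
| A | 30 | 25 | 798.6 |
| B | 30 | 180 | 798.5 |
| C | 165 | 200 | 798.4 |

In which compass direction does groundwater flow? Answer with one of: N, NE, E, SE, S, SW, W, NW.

Taking A as reference: B−A = (0, 155, -0.1); C−A = (135, 175, -0.2).
Determinant of the coordinate differences = 0·175 − 135·155 = -20925.
∂h/∂x = [(-0.1)·175 − (-0.2)·155] / -20925 = -0.0006452
∂h/∂y = [0·(-0.2) − 135·(-0.1)] / -20925 = -0.0006452
Flow = −∇h = (+0.0006452 east, +0.0006452 north), which points northeast.

NE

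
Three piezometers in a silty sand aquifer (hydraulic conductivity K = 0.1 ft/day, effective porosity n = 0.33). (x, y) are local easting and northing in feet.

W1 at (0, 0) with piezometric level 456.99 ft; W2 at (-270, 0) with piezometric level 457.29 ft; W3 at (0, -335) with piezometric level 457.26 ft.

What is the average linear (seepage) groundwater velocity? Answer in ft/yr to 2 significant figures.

∂h/∂x = (457.29 − 456.99) / (-270 − 0) = -0.001111
∂h/∂y = (457.26 − 456.99) / (-335 − 0) = -0.0008060
|∇h| = √(-0.001111² + -0.0008060²) = 0.001373
Seepage velocity v = K·i/n = 0.1 × 0.001373 / 0.33 = 0.0004161 ft/day = 0.152 ft/yr.

0.15 ft/yr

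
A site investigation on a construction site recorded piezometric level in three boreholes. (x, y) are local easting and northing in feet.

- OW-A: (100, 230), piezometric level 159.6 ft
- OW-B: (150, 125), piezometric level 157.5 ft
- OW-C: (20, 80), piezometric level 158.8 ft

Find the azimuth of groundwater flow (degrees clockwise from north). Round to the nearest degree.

132°

Three-point gradient (reference OW-A): Δ to OW-B = (50, -105, -2.1), Δ to OW-C = (-80, -150, -0.8).
∂h/∂x = -0.01453, ∂h/∂y = +0.01308 (det = -15900).
Flow direction (−∇h) has components (+0.01453 E, -0.01308 N).
Azimuth = atan2(E, N) = atan2(+0.01453, -0.01308) = 132.0° ≈ 132°.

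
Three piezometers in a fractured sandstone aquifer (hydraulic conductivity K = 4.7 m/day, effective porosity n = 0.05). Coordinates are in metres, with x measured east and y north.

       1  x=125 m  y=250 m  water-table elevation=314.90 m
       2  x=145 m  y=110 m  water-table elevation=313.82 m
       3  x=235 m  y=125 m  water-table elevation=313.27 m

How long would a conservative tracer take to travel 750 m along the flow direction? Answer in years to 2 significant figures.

2.2 years

Taking 1 as reference: 2−1 = (20, -140, -1.08); 3−1 = (110, -125, -1.63).
Solve a·Δx + b·Δy = Δh: det = 20·(-125) − 110·(-140) = 12900.
∂h/∂x = [(-1.08)·(-125) − (-1.63)·(-140)] / 12900 = -0.007225
∂h/∂y = [20·(-1.63) − 110·(-1.08)] / 12900 = +0.006682
|∇h| = √(-0.007225² + 0.006682²) = 0.009841
Seepage velocity v = K·i/n = 4.7 × 0.009841 / 0.05 = 0.9251 m/day.
t = 750 / 0.9251 = 810.7 days = 2.22 years.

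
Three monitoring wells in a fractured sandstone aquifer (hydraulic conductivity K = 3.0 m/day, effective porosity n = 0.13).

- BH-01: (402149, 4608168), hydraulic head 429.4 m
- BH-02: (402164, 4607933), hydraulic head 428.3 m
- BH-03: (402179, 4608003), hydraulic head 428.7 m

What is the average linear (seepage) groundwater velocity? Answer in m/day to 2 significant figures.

Differences from BH-01: to BH-02 (Δx, Δy, Δh) = (15, -235, -1.1); to BH-03 = (30, -165, -0.7).
Solve a·Δx + b·Δy = Δh: det = 15·(-165) − 30·(-235) = 4575.
∂h/∂x = [(-1.1)·(-165) − (-0.7)·(-235)] / 4575 = +0.003716
∂h/∂y = [15·(-0.7) − 30·(-1.1)] / 4575 = +0.004918
|∇h| = √(0.003716² + 0.004918²) = 0.006164
Seepage velocity v = K·i/n = 3.0 × 0.006164 / 0.13 = 0.1422 m/day.

0.14 m/day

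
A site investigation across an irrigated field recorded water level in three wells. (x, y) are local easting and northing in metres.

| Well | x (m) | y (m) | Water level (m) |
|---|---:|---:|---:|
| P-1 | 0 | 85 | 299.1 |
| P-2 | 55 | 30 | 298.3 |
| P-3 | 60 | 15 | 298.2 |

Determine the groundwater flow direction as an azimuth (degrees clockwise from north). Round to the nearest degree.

103°

Differences from P-1: to P-2 (Δx, Δy, Δh) = (55, -55, -0.8); to P-3 = (60, -70, -0.9).
Solve a·Δx + b·Δy = Δh: det = 55·(-70) − 60·(-55) = -550.
∂h/∂x = [(-0.8)·(-70) − (-0.9)·(-55)] / -550 = -0.01182
∂h/∂y = [55·(-0.9) − 60·(-0.8)] / -550 = +0.002727
Flow direction (−∇h) has components (+0.01182 E, -0.002727 N).
Azimuth = atan2(E, N) = atan2(+0.01182, -0.002727) = 103.0° ≈ 103°.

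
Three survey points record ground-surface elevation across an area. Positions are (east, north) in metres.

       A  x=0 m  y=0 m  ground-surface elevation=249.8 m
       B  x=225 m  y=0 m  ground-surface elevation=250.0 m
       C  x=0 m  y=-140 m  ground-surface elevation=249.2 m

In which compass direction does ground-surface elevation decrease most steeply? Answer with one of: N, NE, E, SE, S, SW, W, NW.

S

∂z/∂x = (250.0 − 249.8) / (225 − 0) = +0.0008889
∂z/∂y = (249.2 − 249.8) / (-140 − 0) = +0.004286
Steepest decrease is along −∇f = (-0.0008889 E, -0.004286 N) → south.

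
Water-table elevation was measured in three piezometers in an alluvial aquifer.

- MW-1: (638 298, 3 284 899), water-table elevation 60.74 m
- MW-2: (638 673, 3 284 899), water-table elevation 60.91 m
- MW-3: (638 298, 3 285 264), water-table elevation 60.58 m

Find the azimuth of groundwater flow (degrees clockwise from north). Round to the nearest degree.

∂h/∂x = (60.91 − 60.74) / (638673 − 638298) = +0.0004533
∂h/∂y = (60.58 − 60.74) / (3285264 − 3284899) = -0.0004384
Flow direction (−∇h) has components (-0.0004533 E, +0.0004384 N).
Azimuth = atan2(E, N) = atan2(-0.0004533, +0.0004384) = 314.0° ≈ 314°.

314°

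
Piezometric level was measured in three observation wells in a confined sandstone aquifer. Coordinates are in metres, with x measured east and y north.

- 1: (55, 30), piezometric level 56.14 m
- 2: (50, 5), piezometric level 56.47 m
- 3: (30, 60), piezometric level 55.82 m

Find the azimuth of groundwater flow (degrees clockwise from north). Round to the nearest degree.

011°

Differences from 1: to 2 (Δx, Δy, Δh) = (-5, -25, +0.33); to 3 = (-25, 30, -0.32).
Solve a·Δx + b·Δy = Δh: det = (-5)·30 − (-25)·(-25) = -775.
∂h/∂x = [(+0.33)·30 − (-0.32)·(-25)] / -775 = -0.002452
∂h/∂y = [(-5)·(-0.32) − (-25)·(+0.33)] / -775 = -0.01271
Flow direction (−∇h) has components (+0.002452 E, +0.01271 N).
Azimuth = atan2(E, N) = atan2(+0.002452, +0.01271) = 10.9° ≈ 011°.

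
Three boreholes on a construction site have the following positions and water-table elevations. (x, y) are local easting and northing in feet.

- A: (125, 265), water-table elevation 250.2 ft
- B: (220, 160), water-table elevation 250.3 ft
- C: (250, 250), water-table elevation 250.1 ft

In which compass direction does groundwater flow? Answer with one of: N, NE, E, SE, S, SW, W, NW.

Differences from A: to B (Δx, Δy, Δh) = (95, -105, +0.1); to C = (125, -15, -0.1).
Determinant of the coordinate differences = 95·(-15) − 125·(-105) = 11700.
∂h/∂x = [(+0.1)·(-15) − (-0.1)·(-105)] / 11700 = -0.001026
∂h/∂y = [95·(-0.1) − 125·(+0.1)] / 11700 = -0.001880
Flow = −∇h = (+0.001026 east, +0.001880 north), which points northeast.

NE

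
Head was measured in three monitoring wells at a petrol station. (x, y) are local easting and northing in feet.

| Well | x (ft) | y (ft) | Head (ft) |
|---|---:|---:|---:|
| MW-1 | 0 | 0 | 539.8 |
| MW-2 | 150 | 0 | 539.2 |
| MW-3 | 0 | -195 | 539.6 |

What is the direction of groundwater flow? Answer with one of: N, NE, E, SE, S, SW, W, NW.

∂h/∂x = (539.2 − 539.8) / (150 − 0) = -0.004000
∂h/∂y = (539.6 − 539.8) / (-195 − 0) = +0.001026
Flow = −∇h = (+0.004000 east, -0.001026 north), which points east.

E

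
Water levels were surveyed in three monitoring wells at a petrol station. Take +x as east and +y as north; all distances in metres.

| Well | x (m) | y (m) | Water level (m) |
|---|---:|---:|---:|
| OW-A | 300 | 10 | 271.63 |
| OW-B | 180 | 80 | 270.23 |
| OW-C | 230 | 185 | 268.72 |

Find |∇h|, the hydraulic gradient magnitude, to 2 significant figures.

0.016

Taking OW-A as reference: OW-B−OW-A = (-120, 70, -1.40); OW-C−OW-A = (-70, 175, -2.91).
Solve a·Δx + b·Δy = Δh: det = (-120)·175 − (-70)·70 = -16100.
∂h/∂x = [(-1.40)·175 − (-2.91)·70] / -16100 = +0.002565
∂h/∂y = [(-120)·(-2.91) − (-70)·(-1.40)] / -16100 = -0.01560
|∇h| = √(0.002565² + -0.01560²) = 0.01581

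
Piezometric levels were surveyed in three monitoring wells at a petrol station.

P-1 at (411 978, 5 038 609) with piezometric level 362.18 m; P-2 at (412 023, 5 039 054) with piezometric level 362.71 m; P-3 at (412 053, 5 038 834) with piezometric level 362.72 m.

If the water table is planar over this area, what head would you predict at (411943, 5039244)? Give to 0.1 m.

Three-point gradient (reference P-1): Δ to P-2 = (45, 445, +0.53), Δ to P-3 = (75, 225, +0.54).
∂h/∂x = +0.005206, ∂h/∂y = +0.0006645 (det = -23250).
h(411943, 5039244) = 362.18 + (+0.005206)·(-35) + (+0.0006645)·(635) = 362.18 -0.182 +0.422 = 362.420 m.

362.4 m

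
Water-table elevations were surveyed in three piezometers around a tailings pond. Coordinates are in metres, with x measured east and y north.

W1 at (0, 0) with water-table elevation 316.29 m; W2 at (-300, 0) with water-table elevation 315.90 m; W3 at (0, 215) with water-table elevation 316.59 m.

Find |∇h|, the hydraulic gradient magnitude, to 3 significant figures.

0.00191

∂h/∂x = (315.90 − 316.29) / (-300 − 0) = +0.001300
∂h/∂y = (316.59 − 316.29) / (215 − 0) = +0.001395
|∇h| = √(0.001300² + 0.001395²) = 0.001907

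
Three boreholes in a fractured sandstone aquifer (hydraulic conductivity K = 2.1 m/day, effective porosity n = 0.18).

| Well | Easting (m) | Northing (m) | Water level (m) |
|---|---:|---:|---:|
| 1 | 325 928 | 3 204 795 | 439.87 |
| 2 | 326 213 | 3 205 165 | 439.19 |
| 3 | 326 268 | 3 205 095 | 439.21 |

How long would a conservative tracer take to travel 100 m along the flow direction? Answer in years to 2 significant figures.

Differences from 1: to 2 (Δx, Δy, Δh) = (285, 370, -0.68); to 3 = (340, 300, -0.66).
Determinant of the coordinate differences = 285·300 − 340·370 = -40300.
∂h/∂x = [(-0.68)·300 − (-0.66)·370] / -40300 = -0.0009975
∂h/∂y = [285·(-0.66) − 340·(-0.68)] / -40300 = -0.001069
|∇h| = √(-0.0009975² + -0.001069²) = 0.001462
Seepage velocity v = K·i/n = 2.1 × 0.001462 / 0.18 = 0.01706 m/day.
t = 100 / 0.01706 = 5862 days = 16 years.

16 years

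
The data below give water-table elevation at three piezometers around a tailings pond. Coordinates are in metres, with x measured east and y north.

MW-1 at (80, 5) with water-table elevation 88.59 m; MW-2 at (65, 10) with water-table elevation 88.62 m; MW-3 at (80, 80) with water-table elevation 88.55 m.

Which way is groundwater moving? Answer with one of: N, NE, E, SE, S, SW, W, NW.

E

Differences from MW-1: to MW-2 (Δx, Δy, Δh) = (-15, 5, +0.03); to MW-3 = (0, 75, -0.04).
Solve a·Δx + b·Δy = Δh: det = (-15)·75 − 0·5 = -1125.
∂h/∂x = [(+0.03)·75 − (-0.04)·5] / -1125 = -0.002178
∂h/∂y = [(-15)·(-0.04) − 0·(+0.03)] / -1125 = -0.0005333
Flow = −∇h = (+0.002178 east, +0.0005333 north), which points east.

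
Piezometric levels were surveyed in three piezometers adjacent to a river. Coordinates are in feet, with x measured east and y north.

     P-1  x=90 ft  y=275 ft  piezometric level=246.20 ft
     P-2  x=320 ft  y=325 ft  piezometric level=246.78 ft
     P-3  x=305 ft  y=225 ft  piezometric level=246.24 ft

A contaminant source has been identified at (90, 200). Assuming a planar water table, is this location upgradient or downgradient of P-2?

downgradient

With h = a·x + b·y + c and P-1 as origin, the differences give:
  230·a + 50·b = +0.58
  215·a + (-50)·b = +0.04
Eliminate b (×(-50) and ×50, subtract): -22250·a = -31.000 → a = ∂h/∂x = +0.001393
Back-substitute: b = ∂h/∂y = +0.005191.
Head at (90, 200) = 246.20 + (+0.001393)·(0) + (+0.005191)·(-75) = 245.81 ft.
That is lower than the 246.78 ft at P-2, so the point is downgradient.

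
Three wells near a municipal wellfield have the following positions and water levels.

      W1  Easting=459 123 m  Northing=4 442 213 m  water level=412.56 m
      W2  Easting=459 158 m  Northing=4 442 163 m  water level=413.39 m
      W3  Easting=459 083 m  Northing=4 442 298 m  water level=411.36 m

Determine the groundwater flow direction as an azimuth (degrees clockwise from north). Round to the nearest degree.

310°

Differences from W1: to W2 (Δx, Δy, Δh) = (35, -50, +0.83); to W3 = (-40, 85, -1.20).
Solve a·Δx + b·Δy = Δh: det = 35·85 − (-40)·(-50) = 975.
∂h/∂x = [(+0.83)·85 − (-1.20)·(-50)] / 975 = +0.01082
∂h/∂y = [35·(-1.20) − (-40)·(+0.83)] / 975 = -0.009026
Flow direction (−∇h) has components (-0.01082 E, +0.009026 N).
Azimuth = atan2(E, N) = atan2(-0.01082, +0.009026) = 309.8° ≈ 310°.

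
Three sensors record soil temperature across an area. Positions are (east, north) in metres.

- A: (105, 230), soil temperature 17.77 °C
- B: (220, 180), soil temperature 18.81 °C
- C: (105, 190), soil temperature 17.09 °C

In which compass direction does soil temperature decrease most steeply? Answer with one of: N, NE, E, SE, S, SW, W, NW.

With T = a·x + b·y + c and A as origin, the differences give:
  115·a + (-50)·b = +1.04
  0·a + (-40)·b = -0.68
Eliminate b (×(-40) and ×(-50), subtract): -4600·a = -75.600 → a = ∂T/∂x = +0.01643
Back-substitute: b = ∂T/∂y = +0.01700.
Steepest decrease is along −∇f = (-0.01643 E, -0.01700 N) → southwest.

SW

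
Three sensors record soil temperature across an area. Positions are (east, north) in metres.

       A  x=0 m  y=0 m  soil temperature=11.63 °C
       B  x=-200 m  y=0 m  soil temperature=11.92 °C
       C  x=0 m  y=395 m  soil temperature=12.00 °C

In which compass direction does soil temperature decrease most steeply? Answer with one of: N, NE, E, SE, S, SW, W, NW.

SE

∂T/∂x = (11.92 − 11.63) / (-200 − 0) = -0.001450
∂T/∂y = (12.00 − 11.63) / (395 − 0) = +0.0009367
Steepest decrease is along −∇f = (+0.001450 E, -0.0009367 N) → southeast.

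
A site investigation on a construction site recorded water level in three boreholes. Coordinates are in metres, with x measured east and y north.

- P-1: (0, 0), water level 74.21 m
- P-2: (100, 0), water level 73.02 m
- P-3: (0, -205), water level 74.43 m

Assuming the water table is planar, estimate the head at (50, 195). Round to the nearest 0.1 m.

∂h/∂x = (73.02 − 74.21) / (100 − 0) = -0.01190
∂h/∂y = (74.43 − 74.21) / (-205 − 0) = -0.001073
h(50, 195) = 74.21 + (-0.01190)·(50) + (-0.001073)·(195) = 74.21 -0.595 -0.209 = 73.406 m.

73.4 m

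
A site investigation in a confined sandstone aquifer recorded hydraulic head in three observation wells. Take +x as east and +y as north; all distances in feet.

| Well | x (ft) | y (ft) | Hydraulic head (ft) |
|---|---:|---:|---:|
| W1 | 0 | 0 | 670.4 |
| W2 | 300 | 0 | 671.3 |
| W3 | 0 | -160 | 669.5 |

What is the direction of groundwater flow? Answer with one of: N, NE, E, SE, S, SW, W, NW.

SW

∂h/∂x = (671.3 − 670.4) / (300 − 0) = +0.003000
∂h/∂y = (669.5 − 670.4) / (-160 − 0) = +0.005625
Flow = −∇h = (-0.003000 east, -0.005625 north), which points southwest.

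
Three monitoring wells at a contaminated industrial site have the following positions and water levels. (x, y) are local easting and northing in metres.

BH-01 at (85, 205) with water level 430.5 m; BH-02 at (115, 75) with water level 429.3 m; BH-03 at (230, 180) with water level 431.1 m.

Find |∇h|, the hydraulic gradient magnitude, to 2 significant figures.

0.012

Taking BH-01 as reference: BH-02−BH-01 = (30, -130, -1.2); BH-03−BH-01 = (145, -25, +0.6).
Determinant of the coordinate differences = 30·(-25) − 145·(-130) = 18100.
∂h/∂x = [(-1.2)·(-25) − (+0.6)·(-130)] / 18100 = +0.005967
∂h/∂y = [30·(+0.6) − 145·(-1.2)] / 18100 = +0.01061
|∇h| = √(0.005967² + 0.01061²) = 0.01217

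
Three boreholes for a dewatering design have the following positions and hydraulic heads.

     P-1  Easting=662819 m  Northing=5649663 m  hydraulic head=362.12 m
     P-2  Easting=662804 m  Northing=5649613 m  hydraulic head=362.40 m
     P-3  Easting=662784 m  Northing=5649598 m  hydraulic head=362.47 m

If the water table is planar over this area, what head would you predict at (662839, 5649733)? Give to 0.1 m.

With h = a·x + b·y + c and P-1 as origin, the differences give:
  (-15)·a + (-50)·b = +0.28
  (-35)·a + (-65)·b = +0.35
Eliminate b (×(-65) and ×(-50), subtract): -775·a = -0.700 → a = ∂h/∂x = +0.0009032
Back-substitute: b = ∂h/∂y = -0.005871.
h(662839, 5649733) = 362.12 + (+0.0009032)·(20) + (-0.005871)·(70) = 362.12 +0.018 -0.411 = 361.727 m.

361.7 m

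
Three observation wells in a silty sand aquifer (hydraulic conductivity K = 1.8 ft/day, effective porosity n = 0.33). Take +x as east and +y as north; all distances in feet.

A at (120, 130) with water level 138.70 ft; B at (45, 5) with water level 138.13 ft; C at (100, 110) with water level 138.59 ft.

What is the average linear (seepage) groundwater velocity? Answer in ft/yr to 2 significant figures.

7.8 ft/yr

With h = a·x + b·y + c and A as origin, the differences give:
  (-75)·a + (-125)·b = -0.57
  (-20)·a + (-20)·b = -0.11
Eliminate b (×(-20) and ×(-125), subtract): -1000·a = -2.350 → a = ∂h/∂x = +0.002350
Back-substitute: b = ∂h/∂y = +0.003150.
|∇h| = √(0.002350² + 0.003150²) = 0.00393
Seepage velocity v = K·i/n = 1.8 × 0.00393 / 0.33 = 0.02144 ft/day = 7.831 ft/yr.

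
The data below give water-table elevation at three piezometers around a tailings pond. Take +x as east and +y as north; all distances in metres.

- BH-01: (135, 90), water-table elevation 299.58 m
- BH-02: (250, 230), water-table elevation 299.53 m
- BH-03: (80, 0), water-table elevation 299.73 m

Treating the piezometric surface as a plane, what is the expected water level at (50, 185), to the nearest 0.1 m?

298.5 m

With h = a·x + b·y + c and BH-01 as origin, the differences give:
  115·a + 140·b = -0.05
  (-55)·a + (-90)·b = +0.15
Eliminate b (×(-90) and ×140, subtract): -2650·a = -16.500 → a = ∂h/∂x = +0.006226
Back-substitute: b = ∂h/∂y = -0.005472.
h(50, 185) = 299.58 + (+0.006226)·(-85) + (-0.005472)·(95) = 299.58 -0.529 -0.520 = 298.531 m.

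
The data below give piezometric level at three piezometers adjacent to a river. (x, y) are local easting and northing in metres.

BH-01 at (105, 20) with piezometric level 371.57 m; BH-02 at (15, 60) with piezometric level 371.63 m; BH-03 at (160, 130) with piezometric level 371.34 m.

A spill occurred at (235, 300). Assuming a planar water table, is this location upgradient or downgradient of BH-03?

downgradient

Differences from BH-01: to BH-02 (Δx, Δy, Δh) = (-90, 40, +0.06); to BH-03 = (55, 110, -0.23).
Determinant of the coordinate differences = (-90)·110 − 55·40 = -12100.
∂h/∂x = [(+0.06)·110 − (-0.23)·40] / -12100 = -0.001306
∂h/∂y = [(-90)·(-0.23) − 55·(+0.06)] / -12100 = -0.001438
Head at (235, 300) = 371.57 + (-0.001306)·(130) + (-0.001438)·(280) = 371.00 m.
That is lower than the 371.34 m at BH-03, so the point is downgradient.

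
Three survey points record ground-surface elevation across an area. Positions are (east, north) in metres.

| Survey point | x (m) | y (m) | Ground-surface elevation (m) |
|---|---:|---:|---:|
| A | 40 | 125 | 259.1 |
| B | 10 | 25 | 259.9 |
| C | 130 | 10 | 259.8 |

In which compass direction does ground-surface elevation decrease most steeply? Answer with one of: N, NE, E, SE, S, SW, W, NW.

N

Taking A as reference: B−A = (-30, -100, +0.8); C−A = (90, -115, +0.7).
Determinant of the coordinate differences = (-30)·(-115) − 90·(-100) = 12450.
∂z/∂x = [(+0.8)·(-115) − (+0.7)·(-100)] / 12450 = -0.001767
∂z/∂y = [(-30)·(+0.7) − 90·(+0.8)] / 12450 = -0.007470
Steepest decrease is along −∇f = (+0.001767 E, +0.007470 N) → north.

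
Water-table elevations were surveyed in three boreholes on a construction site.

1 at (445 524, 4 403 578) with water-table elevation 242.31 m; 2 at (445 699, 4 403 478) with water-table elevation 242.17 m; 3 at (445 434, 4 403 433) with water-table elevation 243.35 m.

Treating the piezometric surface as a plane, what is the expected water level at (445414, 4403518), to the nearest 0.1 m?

Differences from 1: to 2 (Δx, Δy, Δh) = (175, -100, -0.14); to 3 = (-90, -145, +1.04).
Solve a·Δx + b·Δy = Δh: det = 175·(-145) − (-90)·(-100) = -34375.
∂h/∂x = [(-0.14)·(-145) − (+1.04)·(-100)] / -34375 = -0.003616
∂h/∂y = [175·(+1.04) − (-90)·(-0.14)] / -34375 = -0.004928
h(445414, 4403518) = 242.31 + (-0.003616)·(-110) + (-0.004928)·(-60) = 242.31 +0.398 +0.296 = 243.003 m.

243.0 m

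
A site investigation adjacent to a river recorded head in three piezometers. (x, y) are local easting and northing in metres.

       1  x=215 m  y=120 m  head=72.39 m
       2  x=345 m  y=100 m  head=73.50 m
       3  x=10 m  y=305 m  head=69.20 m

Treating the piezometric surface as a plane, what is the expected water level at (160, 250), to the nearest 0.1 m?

70.8 m

Three-point gradient (reference 1): Δ to 2 = (130, -20, +1.11), Δ to 3 = (-205, 185, -3.19).
∂h/∂x = +0.007095, ∂h/∂y = -0.009381 (det = 19950).
h(160, 250) = 72.39 + (+0.007095)·(-55) + (-0.009381)·(130) = 72.39 -0.390 -1.220 = 70.780 m.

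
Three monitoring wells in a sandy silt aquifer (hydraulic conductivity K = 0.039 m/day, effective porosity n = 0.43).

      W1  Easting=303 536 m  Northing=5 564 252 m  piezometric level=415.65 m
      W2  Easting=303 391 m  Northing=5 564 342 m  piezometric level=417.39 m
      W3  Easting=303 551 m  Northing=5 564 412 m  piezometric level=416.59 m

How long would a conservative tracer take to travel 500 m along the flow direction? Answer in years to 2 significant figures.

1500 years

Taking W1 as reference: W2−W1 = (-145, 90, +1.74); W3−W1 = (15, 160, +0.94).
Determinant of the coordinate differences = (-145)·160 − 15·90 = -24550.
∂h/∂x = [(+1.74)·160 − (+0.94)·90] / -24550 = -0.007894
∂h/∂y = [(-145)·(+0.94) − 15·(+1.74)] / -24550 = +0.006615
|∇h| = √(-0.007894² + 0.006615²) = 0.0103
Seepage velocity v = K·i/n = 0.039 × 0.0103 / 0.43 = 0.0009342 m/day.
t = 500 / 0.0009342 = 5.352e+05 days = 1.47e+03 years.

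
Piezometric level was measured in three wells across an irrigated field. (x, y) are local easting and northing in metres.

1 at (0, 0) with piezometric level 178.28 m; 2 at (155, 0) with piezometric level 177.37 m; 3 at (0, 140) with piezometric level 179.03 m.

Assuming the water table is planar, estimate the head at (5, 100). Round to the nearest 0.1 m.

∂h/∂x = (177.37 − 178.28) / (155 − 0) = -0.005871
∂h/∂y = (179.03 − 178.28) / (140 − 0) = +0.005357
h(5, 100) = 178.28 + (-0.005871)·(5) + (+0.005357)·(100) = 178.28 -0.029 +0.536 = 178.786 m.

178.8 m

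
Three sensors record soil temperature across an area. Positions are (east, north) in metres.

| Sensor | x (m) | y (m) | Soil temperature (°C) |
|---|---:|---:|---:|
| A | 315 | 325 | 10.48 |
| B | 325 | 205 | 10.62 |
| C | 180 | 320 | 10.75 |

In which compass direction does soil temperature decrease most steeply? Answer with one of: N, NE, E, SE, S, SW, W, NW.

Differences from A: to B (Δx, Δy, Δh) = (10, -120, +0.14); to C = (-135, -5, +0.27).
Determinant of the coordinate differences = 10·(-5) − (-135)·(-120) = -16250.
∂T/∂x = [(+0.14)·(-5) − (+0.27)·(-120)] / -16250 = -0.001951
∂T/∂y = [10·(+0.27) − (-135)·(+0.14)] / -16250 = -0.001329
Steepest decrease is along −∇f = (+0.001951 E, +0.001329 N) → northeast.

NE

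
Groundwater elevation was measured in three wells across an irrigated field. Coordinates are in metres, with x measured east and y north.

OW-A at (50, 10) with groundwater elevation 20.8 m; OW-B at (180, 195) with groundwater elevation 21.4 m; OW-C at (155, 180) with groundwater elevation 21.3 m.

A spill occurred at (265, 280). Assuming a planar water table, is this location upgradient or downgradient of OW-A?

upgradient

Taking OW-A as reference: OW-B−OW-A = (130, 185, +0.6); OW-C−OW-A = (105, 170, +0.5).
Solve a·Δx + b·Δy = Δh: det = 130·170 − 105·185 = 2675.
∂h/∂x = [(+0.6)·170 − (+0.5)·185] / 2675 = +0.003551
∂h/∂y = [130·(+0.5) − 105·(+0.6)] / 2675 = +0.0007477
Head at (265, 280) = 20.8 + (+0.003551)·(215) + (+0.0007477)·(270) = 21.77 m.
That is higher than the 20.8 m at OW-A, so the point is upgradient.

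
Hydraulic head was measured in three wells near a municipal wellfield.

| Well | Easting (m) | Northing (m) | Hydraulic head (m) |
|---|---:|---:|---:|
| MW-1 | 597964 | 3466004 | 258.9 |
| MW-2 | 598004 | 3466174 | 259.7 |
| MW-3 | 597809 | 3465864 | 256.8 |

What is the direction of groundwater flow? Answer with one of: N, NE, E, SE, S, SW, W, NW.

Differences from MW-1: to MW-2 (Δx, Δy, Δh) = (40, 170, +0.8); to MW-3 = (-155, -140, -2.1).
Solve a·Δx + b·Δy = Δh: det = 40·(-140) − (-155)·170 = 20750.
∂h/∂x = [(+0.8)·(-140) − (-2.1)·170] / 20750 = +0.01181
∂h/∂y = [40·(-2.1) − (-155)·(+0.8)] / 20750 = +0.001928
Flow = −∇h = (-0.01181 east, -0.001928 north), which points west.

W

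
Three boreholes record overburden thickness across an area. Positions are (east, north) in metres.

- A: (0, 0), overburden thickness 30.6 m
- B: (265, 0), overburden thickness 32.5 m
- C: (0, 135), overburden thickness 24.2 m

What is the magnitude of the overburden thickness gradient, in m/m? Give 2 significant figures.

∂d/∂x = (32.5 − 30.6) / (265 − 0) = +0.007170
∂d/∂y = (24.2 − 30.6) / (135 − 0) = -0.04741
|∇f| = √(0.007170² + -0.04741²) = 0.04795 m/m

0.048 m/m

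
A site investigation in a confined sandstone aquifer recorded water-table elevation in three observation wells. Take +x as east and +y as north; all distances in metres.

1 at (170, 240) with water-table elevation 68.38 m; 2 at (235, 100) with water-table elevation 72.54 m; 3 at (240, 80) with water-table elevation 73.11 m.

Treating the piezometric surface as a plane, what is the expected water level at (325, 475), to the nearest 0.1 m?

62.9 m

Taking 1 as reference: 2−1 = (65, -140, +4.16); 3−1 = (70, -160, +4.73).
Determinant of the coordinate differences = 65·(-160) − 70·(-140) = -600.
∂h/∂x = [(+4.16)·(-160) − (+4.73)·(-140)] / -600 = +0.005667
∂h/∂y = [65·(+4.73) − 70·(+4.16)] / -600 = -0.02708
h(325, 475) = 68.38 + (+0.005667)·(155) + (-0.02708)·(235) = 68.38 +0.878 -6.365 = 62.894 m.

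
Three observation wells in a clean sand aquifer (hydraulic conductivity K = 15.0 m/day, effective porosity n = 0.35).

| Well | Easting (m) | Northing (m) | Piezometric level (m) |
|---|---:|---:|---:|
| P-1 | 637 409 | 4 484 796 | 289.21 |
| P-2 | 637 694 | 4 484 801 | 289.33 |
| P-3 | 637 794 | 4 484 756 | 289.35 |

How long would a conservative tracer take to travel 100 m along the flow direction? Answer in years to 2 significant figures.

With h = a·x + b·y + c and P-1 as origin, the differences give:
  285·a + 5·b = +0.12
  385·a + (-40)·b = +0.14
Eliminate b (×(-40) and ×5, subtract): -13325·a = -5.500 → a = ∂h/∂x = +0.0004128
Back-substitute: b = ∂h/∂y = +0.0004728.
|∇h| = √(0.0004128² + 0.0004728²) = 0.0006276
Seepage velocity v = K·i/n = 15.0 × 0.0006276 / 0.35 = 0.0269 m/day.
t = 100 / 0.0269 = 3717 days = 10.2 years.

10 years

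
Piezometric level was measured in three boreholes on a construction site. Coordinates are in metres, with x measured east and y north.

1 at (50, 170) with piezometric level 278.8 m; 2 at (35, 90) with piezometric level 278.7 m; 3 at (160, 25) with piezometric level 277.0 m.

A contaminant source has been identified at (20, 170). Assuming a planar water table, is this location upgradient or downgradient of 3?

With h = a·x + b·y + c and 1 as origin, the differences give:
  (-15)·a + (-80)·b = -0.1
  110·a + (-145)·b = -1.8
Eliminate b (×(-145) and ×(-80), subtract): 10975·a = -129.50 → a = ∂h/∂x = -0.01180
Back-substitute: b = ∂h/∂y = +0.003462.
Head at (20, 170) = 278.8 + (-0.01180)·(-30) + (+0.003462)·(0) = 279.15 m.
That is higher than the 277.0 m at 3, so the point is upgradient.

upgradient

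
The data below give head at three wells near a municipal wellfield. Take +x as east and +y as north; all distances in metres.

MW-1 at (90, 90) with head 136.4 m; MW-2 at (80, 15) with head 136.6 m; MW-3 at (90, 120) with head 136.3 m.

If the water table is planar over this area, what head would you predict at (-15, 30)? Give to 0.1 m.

Differences from MW-1: to MW-2 (Δx, Δy, Δh) = (-10, -75, +0.2); to MW-3 = (0, 30, -0.1).
Solve a·Δx + b·Δy = Δh: det = (-10)·30 − 0·(-75) = -300.
∂h/∂x = [(+0.2)·30 − (-0.1)·(-75)] / -300 = +0.005000
∂h/∂y = [(-10)·(-0.1) − 0·(+0.2)] / -300 = -0.003333
h(-15, 30) = 136.4 + (+0.005000)·(-105) + (-0.003333)·(-60) = 136.4 -0.525 +0.200 = 136.075 m.

136.1 m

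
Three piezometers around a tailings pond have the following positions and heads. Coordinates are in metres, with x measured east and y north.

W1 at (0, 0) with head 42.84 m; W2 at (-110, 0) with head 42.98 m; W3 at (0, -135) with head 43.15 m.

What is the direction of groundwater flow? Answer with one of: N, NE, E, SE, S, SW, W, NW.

NE

∂h/∂x = (42.98 − 42.84) / (-110 − 0) = -0.001273
∂h/∂y = (43.15 − 42.84) / (-135 − 0) = -0.002296
Flow = −∇h = (+0.001273 east, +0.002296 north), which points northeast.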